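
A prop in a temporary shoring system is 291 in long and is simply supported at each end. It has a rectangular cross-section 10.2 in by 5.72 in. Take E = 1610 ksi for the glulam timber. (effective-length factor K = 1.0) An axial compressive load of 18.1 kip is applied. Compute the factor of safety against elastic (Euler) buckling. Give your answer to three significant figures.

Buckling occurs about the weak axis: I_min = h·b³/12 with b = 5.72 in (the shorter side).
I_min = 10.2×5.72³/12 = 159.1 in⁴
Effective length L_e = K·L = 1 × 291 = 291.0 in
P_cr = π²EI / L_e² = π² × 1610×10³ × 159.1 / 291.0² = 2.985×10^4 lb
Factor of safety n = P_cr / P = 29.850 / 18.1 = 1.65

n ≈ 1.65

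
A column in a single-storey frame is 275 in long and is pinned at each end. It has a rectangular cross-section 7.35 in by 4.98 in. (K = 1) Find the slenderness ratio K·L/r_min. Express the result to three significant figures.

For a rectangle r_min = b/√12 = 4.98/√12 = 1.438 in
L_e = K·L = 1 × 275 = 275.0 in
λ = L_e / r_min = 275.00 / 1.438 = 191

λ ≈ 191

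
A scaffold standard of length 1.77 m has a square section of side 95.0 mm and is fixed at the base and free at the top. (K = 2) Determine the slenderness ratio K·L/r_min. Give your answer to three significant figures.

λ ≈ 129

For a square r = a/√12 = 95.0/√12 = 27.42 mm
L_e = K·L = 2 × 1.77 m = 3.540 m = 3540.0 mm
λ = L_e / r_min = 3540.0 / 27.42 = 129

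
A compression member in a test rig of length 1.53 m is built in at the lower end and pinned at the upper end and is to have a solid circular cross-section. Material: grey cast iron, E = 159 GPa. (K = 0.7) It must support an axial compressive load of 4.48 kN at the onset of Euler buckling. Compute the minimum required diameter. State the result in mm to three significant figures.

d ≈ 16.1 mm

L_e = K·L = 0.7 × 1.53 = 1.071 m
Required I = P_cr·L_e²/(π²E) = 4.480×10^3 × 1.071² / (π² × 1.59×10^11) = 3.275×10^-9 m⁴
I_req = 3.275×10^3 mm⁴
Solid circle: I = πd⁴/64  ⇒  d = (64I/π)^(1/4) = (64×3.275×10^3/π)^(1/4) = 16.1 mm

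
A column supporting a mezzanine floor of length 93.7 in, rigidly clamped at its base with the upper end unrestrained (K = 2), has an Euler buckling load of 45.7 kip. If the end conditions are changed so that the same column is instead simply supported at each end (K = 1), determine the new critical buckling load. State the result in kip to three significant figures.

P_cr ≈ 183 kip

P_cr ∝ 1/K², so P_cr,new = P_cr,old × (K_old/K_new)² = 45.7 × (2/1)²
= 45.7 × 4.000 = 183 kip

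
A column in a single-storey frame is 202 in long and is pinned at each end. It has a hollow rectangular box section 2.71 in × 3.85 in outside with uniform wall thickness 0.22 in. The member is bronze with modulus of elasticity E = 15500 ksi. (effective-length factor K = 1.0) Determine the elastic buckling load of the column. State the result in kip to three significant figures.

Inner dimensions: h_i = 3.85 − 2×0.22 = 3.410 in, b_i = 2.71 − 2×0.22 = 2.270 in
Weak-axis I_min = (h_o·b_o³ − h_i·b_i³)/12 with b_o = 2.71, b_i = 2.270 in (shorter outer/inner sides).
I_min = (3.85×2.71³ − 3.410×2.270³)/12 = 3.061 in⁴
Effective length L_e = K·L = 1 × 202 = 202.0 in
P_cr = π²EI / L_e² = π² × 15500×10³ × 3.061 / 202.0² = 1.148×10^4 lb

P_cr ≈ 11.5 kip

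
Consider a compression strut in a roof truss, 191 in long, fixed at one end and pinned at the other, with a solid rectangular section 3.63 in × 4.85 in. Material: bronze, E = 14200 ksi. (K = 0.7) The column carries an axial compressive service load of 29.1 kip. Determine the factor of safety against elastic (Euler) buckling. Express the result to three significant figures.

n ≈ 5.21

Buckling occurs about the weak axis: I_min = h·b³/12 with b = 3.63 in (the shorter side).
I_min = 4.85×3.63³/12 = 19.33 in⁴
Effective length L_e = K·L = 0.7 × 191 = 133.7 in
P_cr = π²EI / L_e² = π² × 14200×10³ × 19.33 / 133.7² = 1.516×10^5 lb
Factor of safety n = P_cr / P = 151.57 / 29.1 = 5.21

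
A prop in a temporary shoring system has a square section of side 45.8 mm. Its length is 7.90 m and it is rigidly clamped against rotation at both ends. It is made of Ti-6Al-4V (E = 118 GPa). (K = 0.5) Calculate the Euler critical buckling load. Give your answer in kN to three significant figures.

I = a⁴/12 = 45.8⁴/12 = 3.667×10^5 mm⁴
I = 3.667×10^5 mm⁴ = 3.667×10^-7 m⁴
Effective length L_e = K·L = 0.5 × 7.90 = 3.950 m
P_cr = π²EI / L_e² = π² × 118×10⁹ × 3.667×10^-7 / 3.950² = 2.737×10^4 N

P_cr ≈ 27.4 kN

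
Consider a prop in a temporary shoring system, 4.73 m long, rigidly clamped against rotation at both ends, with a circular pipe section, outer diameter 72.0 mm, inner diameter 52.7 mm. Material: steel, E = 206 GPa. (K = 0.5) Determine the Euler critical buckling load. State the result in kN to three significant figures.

d_o = 72.0 mm, d_i = 52.7 mm
I = π(d_o⁴ − d_i⁴)/64 = π(72.0⁴ − 52.70⁴)/64 = 9.405×10^5 mm⁴
I = 9.405×10^5 mm⁴ = 9.405×10^-7 m⁴
Effective length L_e = K·L = 0.5 × 4.73 = 2.365 m
P_cr = π²EI / L_e² = π² × 206×10⁹ × 9.405×10^-7 / 2.365² = 3.419×10^5 N

P_cr ≈ 342 kN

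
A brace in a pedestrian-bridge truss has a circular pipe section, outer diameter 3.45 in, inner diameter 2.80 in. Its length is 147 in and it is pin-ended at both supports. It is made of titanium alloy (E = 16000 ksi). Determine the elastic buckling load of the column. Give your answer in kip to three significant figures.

d_o = 3.45 in, d_i = 2.80 in
I = π(d_o⁴ − d_i⁴)/64 = π(3.45⁴ − 2.800⁴)/64 = 3.937 in⁴
Effective length L_e = K·L = 1 × 147 = 147.0 in
P_cr = π²EI / L_e² = π² × 16000×10³ × 3.937 / 147.0² = 2.877×10^4 lb

P_cr ≈ 28.8 kip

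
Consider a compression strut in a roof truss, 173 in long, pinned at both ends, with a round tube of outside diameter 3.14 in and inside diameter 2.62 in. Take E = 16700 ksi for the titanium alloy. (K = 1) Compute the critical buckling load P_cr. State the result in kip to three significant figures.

P_cr ≈ 13.5 kip

d_o = 3.14 in, d_i = 2.62 in
I = π(d_o⁴ − d_i⁴)/64 = π(3.14⁴ − 2.620⁴)/64 = 2.459 in⁴
Effective length L_e = K·L = 1 × 173 = 173.0 in
P_cr = π²EI / L_e² = π² × 16700×10³ × 2.459 / 173.0² = 1.354×10^4 lb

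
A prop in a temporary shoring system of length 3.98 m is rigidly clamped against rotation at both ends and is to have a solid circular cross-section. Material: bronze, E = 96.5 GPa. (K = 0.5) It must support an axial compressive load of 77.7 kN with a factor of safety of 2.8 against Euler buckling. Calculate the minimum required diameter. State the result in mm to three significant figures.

d ≈ 65.5 mm

Required P_cr = n·P = 2.8 × 77.7 = 217.6 kN
L_e = K·L = 0.5 × 3.98 = 1.990 m
Required I = P_cr·L_e²/(π²E) = 2.176×10^5 × 1.990² / (π² × 9.65×10^10) = 9.046×10^-7 m⁴
I_req = 9.046×10^5 mm⁴
Solid circle: I = πd⁴/64  ⇒  d = (64I/π)^(1/4) = (64×9.046×10^5/π)^(1/4) = 65.5 mm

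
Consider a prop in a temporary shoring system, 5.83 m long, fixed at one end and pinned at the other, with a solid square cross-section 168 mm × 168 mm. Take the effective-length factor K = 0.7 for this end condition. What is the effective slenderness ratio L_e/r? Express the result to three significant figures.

λ ≈ 84.1

I = a⁴/12 = 168⁴/12 = 6.638×10^7 mm⁴
A = 2.822×10^4 mm²;  r_min = √(I/A) = √(6.638×10^7/2.822×10^4) = 48.50 mm
L_e = K·L = 0.7 × 5.83 m = 4.081 m = 4081.0 mm
λ = L_e / r_min = 4081.0 / 48.50 = 84.1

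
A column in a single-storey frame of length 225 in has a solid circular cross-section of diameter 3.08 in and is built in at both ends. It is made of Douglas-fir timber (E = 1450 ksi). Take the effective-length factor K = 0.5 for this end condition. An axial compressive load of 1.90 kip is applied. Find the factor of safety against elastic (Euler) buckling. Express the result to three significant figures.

I = πd⁴/64 = π×3.08⁴/64 = 4.417 in⁴
Effective length L_e = K·L = 0.5 × 225 = 112.5 in
P_cr = π²EI / L_e² = π² × 1450×10³ × 4.417 / 112.5² = 4.995×10^3 lb
Factor of safety n = P_cr / P = 4.9950 / 1.90 = 2.63

n ≈ 2.63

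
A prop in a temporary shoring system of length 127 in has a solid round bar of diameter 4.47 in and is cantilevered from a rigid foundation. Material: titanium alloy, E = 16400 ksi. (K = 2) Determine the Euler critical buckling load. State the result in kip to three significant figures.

P_cr ≈ 49.2 kip

I = πd⁴/64 = π×4.47⁴/64 = 19.60 in⁴
Effective length L_e = K·L = 2 × 127 = 254.0 in
P_cr = π²EI / L_e² = π² × 16400×10³ × 19.60 / 254.0² = 4.917×10^4 lb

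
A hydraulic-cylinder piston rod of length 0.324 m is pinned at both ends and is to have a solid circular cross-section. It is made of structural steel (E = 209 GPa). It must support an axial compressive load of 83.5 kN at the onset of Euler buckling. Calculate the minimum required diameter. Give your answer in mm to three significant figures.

d ≈ 17.2 mm

L_e = K·L = 1 × 0.324 = 0.3240 m
Required I = P_cr·L_e²/(π²E) = 8.350×10^4 × 0.3240² / (π² × 2.09×10^11) = 4.249×10^-9 m⁴
I_req = 4.249×10^3 mm⁴
Solid circle: I = πd⁴/64  ⇒  d = (64I/π)^(1/4) = (64×4.249×10^3/π)^(1/4) = 17.2 mm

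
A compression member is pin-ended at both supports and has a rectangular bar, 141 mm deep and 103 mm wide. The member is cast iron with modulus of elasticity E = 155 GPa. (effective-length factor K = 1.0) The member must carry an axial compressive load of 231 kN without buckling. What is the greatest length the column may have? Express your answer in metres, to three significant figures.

Buckling occurs about the weak axis: I_min = h·b³/12 with b = 103 mm (the shorter side).
I_min = 141×103³/12 = 1.284×10^7 mm⁴
I = 1.284×10^-5 m⁴
At the buckling limit P_cr = P = 2.310×10^5 N
From P_cr = π²EI/(K·L)²:  L = (1/K)·√(π²EI/P_cr) = (1/1)·√(π²×1.55×10^11×1.284×10^-5/2.310×10^5)
L = 9.22 m

L_max ≈ 9.22 m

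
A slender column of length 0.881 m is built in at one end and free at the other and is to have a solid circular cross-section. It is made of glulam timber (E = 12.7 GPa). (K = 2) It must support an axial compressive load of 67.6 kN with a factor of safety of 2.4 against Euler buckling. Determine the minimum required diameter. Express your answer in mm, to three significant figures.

Required P_cr = n·P = 2.4 × 67.6 = 162.2 kN
L_e = K·L = 2 × 0.881 = 1.762 m
Required I = P_cr·L_e²/(π²E) = 1.622×10^5 × 1.762² / (π² × 1.27×10^10) = 4.019×10^-6 m⁴
I_req = 4.019×10^6 mm⁴
Solid circle: I = πd⁴/64  ⇒  d = (64I/π)^(1/4) = (64×4.019×10^6/π)^(1/4) = 95.1 mm

d ≈ 95.1 mm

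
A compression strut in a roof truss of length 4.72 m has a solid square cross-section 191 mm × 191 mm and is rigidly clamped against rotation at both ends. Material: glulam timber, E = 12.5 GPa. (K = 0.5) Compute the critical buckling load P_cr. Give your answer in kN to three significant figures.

I = a⁴/12 = 191⁴/12 = 1.109×10^8 mm⁴
I = 1.109×10^8 mm⁴ = 1.109×10^-4 m⁴
Effective length L_e = K·L = 0.5 × 4.72 = 2.360 m
P_cr = π²EI / L_e² = π² × 12.5×10⁹ × 1.109×10^-4 / 2.360² = 2.457×10^6 N

P_cr ≈ 2460 kN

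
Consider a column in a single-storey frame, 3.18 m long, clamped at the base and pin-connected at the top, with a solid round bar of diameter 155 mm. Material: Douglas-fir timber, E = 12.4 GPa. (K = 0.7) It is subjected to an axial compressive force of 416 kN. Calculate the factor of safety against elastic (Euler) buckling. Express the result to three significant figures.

I = πd⁴/64 = π×155⁴/64 = 2.833×10^7 mm⁴
I = 2.833×10^7 mm⁴ = 2.833×10^-5 m⁴
Effective length L_e = K·L = 0.7 × 3.18 = 2.226 m
P_cr = π²EI / L_e² = π² × 12.4×10⁹ × 2.833×10^-5 / 2.226² = 6.998×10^5 N
Factor of safety n = P_cr / P = 699.79 / 416 = 1.68

n ≈ 1.68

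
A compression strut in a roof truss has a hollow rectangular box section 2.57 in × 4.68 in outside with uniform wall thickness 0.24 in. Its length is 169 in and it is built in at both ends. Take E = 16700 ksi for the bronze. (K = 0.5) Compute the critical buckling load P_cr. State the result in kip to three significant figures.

P_cr ≈ 79.1 kip

Inner dimensions: h_i = 4.68 − 2×0.24 = 4.200 in, b_i = 2.57 − 2×0.24 = 2.090 in
Weak-axis I_min = (h_o·b_o³ − h_i·b_i³)/12 with b_o = 2.57, b_i = 2.090 in (shorter outer/inner sides).
I_min = (4.68×2.57³ − 4.200×2.090³)/12 = 3.425 in⁴
Effective length L_e = K·L = 0.5 × 169 = 84.50 in
P_cr = π²EI / L_e² = π² × 16700×10³ × 3.425 / 84.50² = 7.906×10^4 lb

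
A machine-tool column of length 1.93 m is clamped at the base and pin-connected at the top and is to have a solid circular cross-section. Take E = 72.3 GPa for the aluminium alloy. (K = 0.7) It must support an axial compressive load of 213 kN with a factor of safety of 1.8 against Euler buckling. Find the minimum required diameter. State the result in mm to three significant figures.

Required P_cr = n·P = 1.8 × 213 = 383.4 kN
L_e = K·L = 0.7 × 1.93 = 1.351 m
Required I = P_cr·L_e²/(π²E) = 3.834×10^5 × 1.351² / (π² × 7.23×10^10) = 9.807×10^-7 m⁴
I_req = 9.807×10^5 mm⁴
Solid circle: I = πd⁴/64  ⇒  d = (64I/π)^(1/4) = (64×9.807×10^5/π)^(1/4) = 66.9 mm

d ≈ 66.9 mm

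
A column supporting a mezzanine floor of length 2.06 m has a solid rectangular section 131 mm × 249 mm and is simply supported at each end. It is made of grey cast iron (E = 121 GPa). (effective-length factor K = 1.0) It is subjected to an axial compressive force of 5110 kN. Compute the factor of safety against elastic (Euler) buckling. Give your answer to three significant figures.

Buckling occurs about the weak axis: I_min = h·b³/12 with b = 131 mm (the shorter side).
I_min = 249×131³/12 = 4.665×10^7 mm⁴
I = 4.665×10^7 mm⁴ = 4.665×10^-5 m⁴
Effective length L_e = K·L = 1 × 2.06 = 2.060 m
P_cr = π²EI / L_e² = π² × 121×10⁹ × 4.665×10^-5 / 2.060² = 1.313×10^7 N
Factor of safety n = P_cr / P = 13128 / 5110 = 2.57

n ≈ 2.57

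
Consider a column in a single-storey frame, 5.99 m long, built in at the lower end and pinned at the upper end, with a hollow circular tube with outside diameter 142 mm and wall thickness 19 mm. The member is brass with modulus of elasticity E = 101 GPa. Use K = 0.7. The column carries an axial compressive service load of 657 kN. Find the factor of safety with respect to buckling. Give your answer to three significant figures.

n ≈ 1.23

Inner diameter d_i = 142 − 2×19 = 104.0 mm
I = π(d_o⁴ − d_i⁴)/64 = π(142⁴ − 104.0⁴)/64 = 1.422×10^7 mm⁴
I = 1.422×10^7 mm⁴ = 1.422×10^-5 m⁴
Effective length L_e = K·L = 0.7 × 5.99 = 4.193 m
P_cr = π²EI / L_e² = π² × 101×10⁹ × 1.422×10^-5 / 4.193² = 8.060×10^5 N
Factor of safety n = P_cr / P = 806.01 / 657 = 1.23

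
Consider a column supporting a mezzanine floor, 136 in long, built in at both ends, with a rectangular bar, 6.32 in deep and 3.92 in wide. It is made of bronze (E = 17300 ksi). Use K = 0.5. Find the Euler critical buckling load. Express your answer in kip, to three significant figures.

Buckling occurs about the weak axis: I_min = h·b³/12 with b = 3.92 in (the shorter side).
I_min = 6.32×3.92³/12 = 31.72 in⁴
Effective length L_e = K·L = 0.5 × 136 = 68.00 in
P_cr = π²EI / L_e² = π² × 17300×10³ × 31.72 / 68.00² = 1.171×10^6 lb

P_cr ≈ 1170 kip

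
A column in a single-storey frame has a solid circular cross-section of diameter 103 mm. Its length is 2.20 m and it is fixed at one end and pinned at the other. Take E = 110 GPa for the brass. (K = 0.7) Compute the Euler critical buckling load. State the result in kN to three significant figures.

P_cr ≈ 2530 kN

I = πd⁴/64 = π×103⁴/64 = 5.525×10^6 mm⁴
I = 5.525×10^6 mm⁴ = 5.525×10^-6 m⁴
Effective length L_e = K·L = 0.7 × 2.20 = 1.540 m
P_cr = π²EI / L_e² = π² × 110×10⁹ × 5.525×10^-6 / 1.540² = 2.529×10^6 N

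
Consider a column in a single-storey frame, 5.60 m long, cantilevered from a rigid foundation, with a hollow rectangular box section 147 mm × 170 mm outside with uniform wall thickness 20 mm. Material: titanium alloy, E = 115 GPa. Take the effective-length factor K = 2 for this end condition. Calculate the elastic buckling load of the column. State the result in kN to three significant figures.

P_cr ≈ 287 kN

Inner dimensions: h_i = 170 − 2×20 = 130.0 mm, b_i = 147 − 2×20 = 107.0 mm
Weak-axis I_min = (h_o·b_o³ − h_i·b_i³)/12 with b_o = 147, b_i = 107.0 mm (shorter outer/inner sides).
I_min = (170×147³ − 130.0×107.0³)/12 = 3.173×10^7 mm⁴
I = 3.173×10^7 mm⁴ = 3.173×10^-5 m⁴
Effective length L_e = K·L = 2 × 5.60 = 11.20 m
P_cr = π²EI / L_e² = π² × 115×10⁹ × 3.173×10^-5 / 11.20² = 2.871×10^5 N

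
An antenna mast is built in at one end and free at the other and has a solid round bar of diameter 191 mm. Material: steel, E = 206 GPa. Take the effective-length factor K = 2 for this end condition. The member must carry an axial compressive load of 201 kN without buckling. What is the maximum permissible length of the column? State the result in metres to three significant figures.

L_max ≈ 12.9 m

I = πd⁴/64 = π×191⁴/64 = 6.533×10^7 mm⁴
I = 6.533×10^-5 m⁴
At the buckling limit P_cr = P = 2.010×10^5 N
From P_cr = π²EI/(K·L)²:  L = (1/K)·√(π²EI/P_cr) = (1/2)·√(π²×2.06×10^11×6.533×10^-5/2.010×10^5)
L = 12.9 m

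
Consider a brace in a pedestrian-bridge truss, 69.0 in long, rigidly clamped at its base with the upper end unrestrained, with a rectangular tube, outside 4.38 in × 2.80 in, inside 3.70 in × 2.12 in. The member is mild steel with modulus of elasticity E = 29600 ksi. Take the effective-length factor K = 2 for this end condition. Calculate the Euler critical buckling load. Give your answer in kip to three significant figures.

Weak-axis I_min = (h_o·b_o³ − h_i·b_i³)/12 with b_o = 2.80, b_i = 2.120 in (shorter outer/inner sides).
I_min = (4.38×2.80³ − 3.700×2.120³)/12 = 5.075 in⁴
Effective length L_e = K·L = 2 × 69.0 = 138.0 in
P_cr = π²EI / L_e² = π² × 29600×10³ × 5.075 / 138.0² = 7.785×10^4 lb

P_cr ≈ 77.8 kip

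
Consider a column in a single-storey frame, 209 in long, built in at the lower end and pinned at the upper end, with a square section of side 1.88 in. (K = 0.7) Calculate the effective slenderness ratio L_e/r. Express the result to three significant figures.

For a square r = a/√12 = 1.88/√12 = 0.5427 in
L_e = K·L = 0.7 × 209 = 146.3 in
λ = L_e / r_min = 146.30 / 0.5427 = 270

λ ≈ 270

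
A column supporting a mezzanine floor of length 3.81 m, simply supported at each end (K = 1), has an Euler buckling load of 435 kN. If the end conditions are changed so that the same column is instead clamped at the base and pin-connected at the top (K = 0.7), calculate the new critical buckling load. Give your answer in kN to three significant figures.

P_cr ≈ 888 kN

P_cr ∝ 1/K², so P_cr,new = P_cr,old × (K_old/K_new)² = 435 × (1/0.7)²
= 435 × 2.041 = 888 kN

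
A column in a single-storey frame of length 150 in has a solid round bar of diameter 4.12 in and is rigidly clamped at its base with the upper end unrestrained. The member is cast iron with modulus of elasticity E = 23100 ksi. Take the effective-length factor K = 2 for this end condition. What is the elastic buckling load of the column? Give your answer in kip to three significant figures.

P_cr ≈ 35.8 kip

I = πd⁴/64 = π×4.12⁴/64 = 14.14 in⁴
Effective length L_e = K·L = 2 × 150 = 300.0 in
P_cr = π²EI / L_e² = π² × 23100×10³ × 14.14 / 300.0² = 3.583×10^4 lb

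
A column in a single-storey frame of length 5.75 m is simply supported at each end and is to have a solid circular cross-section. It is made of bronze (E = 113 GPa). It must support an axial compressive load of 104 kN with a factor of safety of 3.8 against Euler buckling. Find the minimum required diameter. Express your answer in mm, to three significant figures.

d ≈ 124 mm

Required P_cr = n·P = 3.8 × 104 = 395.2 kN
L_e = K·L = 1 × 5.75 = 5.750 m
Required I = P_cr·L_e²/(π²E) = 3.952×10^5 × 5.750² / (π² × 1.13×10^11) = 1.172×10^-5 m⁴
I_req = 1.172×10^7 mm⁴
Solid circle: I = πd⁴/64  ⇒  d = (64I/π)^(1/4) = (64×1.172×10^7/π)^(1/4) = 124 mm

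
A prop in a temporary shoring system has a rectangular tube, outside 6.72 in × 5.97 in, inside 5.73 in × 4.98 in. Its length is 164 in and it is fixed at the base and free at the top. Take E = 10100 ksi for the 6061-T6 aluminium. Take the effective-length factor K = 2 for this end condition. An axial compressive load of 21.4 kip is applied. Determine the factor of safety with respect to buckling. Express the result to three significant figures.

Weak-axis I_min = (h_o·b_o³ − h_i·b_i³)/12 with b_o = 5.97, b_i = 4.980 in (shorter outer/inner sides).
I_min = (6.72×5.97³ − 5.730×4.980³)/12 = 60.18 in⁴
Effective length L_e = K·L = 2 × 164 = 328.0 in
P_cr = π²EI / L_e² = π² × 10100×10³ × 60.18 / 328.0² = 5.576×10^4 lb
Factor of safety n = P_cr / P = 55.761 / 21.4 = 2.61

n ≈ 2.61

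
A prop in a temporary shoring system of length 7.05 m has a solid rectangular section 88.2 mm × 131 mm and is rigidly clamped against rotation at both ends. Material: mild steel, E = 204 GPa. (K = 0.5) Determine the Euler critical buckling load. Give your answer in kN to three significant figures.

P_cr ≈ 1210 kN

Buckling occurs about the weak axis: I_min = h·b³/12 with b = 88.2 mm (the shorter side).
I_min = 131×88.2³/12 = 7.490×10^6 mm⁴
I = 7.490×10^6 mm⁴ = 7.490×10^-6 m⁴
Effective length L_e = K·L = 0.5 × 7.05 = 3.525 m
P_cr = π²EI / L_e² = π² × 204×10⁹ × 7.490×10^-6 / 3.525² = 1.214×10^6 N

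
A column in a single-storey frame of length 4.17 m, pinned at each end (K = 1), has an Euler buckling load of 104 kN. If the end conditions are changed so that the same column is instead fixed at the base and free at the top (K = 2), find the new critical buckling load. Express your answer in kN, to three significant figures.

P_cr ∝ 1/K², so P_cr,new = P_cr,old × (K_old/K_new)² = 104 × (1/2)²
= 104 × 0.2500 = 26.0 kN

P_cr ≈ 26.0 kN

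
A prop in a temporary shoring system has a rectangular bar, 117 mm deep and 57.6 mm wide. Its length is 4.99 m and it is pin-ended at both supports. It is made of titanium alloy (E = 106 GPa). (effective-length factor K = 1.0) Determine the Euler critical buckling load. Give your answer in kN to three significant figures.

Buckling occurs about the weak axis: I_min = h·b³/12 with b = 57.6 mm (the shorter side).
I_min = 117×57.6³/12 = 1.863×10^6 mm⁴
I = 1.863×10^6 mm⁴ = 1.863×10^-6 m⁴
Effective length L_e = K·L = 1 × 4.99 = 4.990 m
P_cr = π²EI / L_e² = π² × 106×10⁹ × 1.863×10^-6 / 4.990² = 7.828×10^4 N

P_cr ≈ 78.3 kN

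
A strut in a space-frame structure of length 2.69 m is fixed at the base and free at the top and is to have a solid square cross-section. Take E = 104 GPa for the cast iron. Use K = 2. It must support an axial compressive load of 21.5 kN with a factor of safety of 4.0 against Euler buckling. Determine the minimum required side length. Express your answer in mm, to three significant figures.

Required P_cr = n·P = 4.0 × 21.5 = 86.00 kN
L_e = K·L = 2 × 2.69 = 5.380 m
Required I = P_cr·L_e²/(π²E) = 8.600×10^4 × 5.380² / (π² × 1.04×10^11) = 2.425×10^-6 m⁴
I_req = 2.425×10^6 mm⁴
Solid square: I = a⁴/12  ⇒  a = (12I)^(1/4) = (12×2.425×10^6)^(1/4) = 73.4 mm

a ≈ 73.4 mm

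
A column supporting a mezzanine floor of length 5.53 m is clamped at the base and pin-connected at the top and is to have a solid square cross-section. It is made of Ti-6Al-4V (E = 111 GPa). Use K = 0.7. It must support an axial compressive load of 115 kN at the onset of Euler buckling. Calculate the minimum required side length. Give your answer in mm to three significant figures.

L_e = K·L = 0.7 × 5.53 = 3.871 m
Required I = P_cr·L_e²/(π²E) = 1.150×10^5 × 3.871² / (π² × 1.11×10^11) = 1.573×10^-6 m⁴
I_req = 1.573×10^6 mm⁴
Solid square: I = a⁴/12  ⇒  a = (12I)^(1/4) = (12×1.573×10^6)^(1/4) = 65.9 mm

a ≈ 65.9 mm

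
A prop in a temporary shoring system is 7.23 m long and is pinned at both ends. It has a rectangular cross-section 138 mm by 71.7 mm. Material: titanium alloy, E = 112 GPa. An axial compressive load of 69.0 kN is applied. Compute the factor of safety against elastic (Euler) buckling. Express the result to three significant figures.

n ≈ 1.30

Buckling occurs about the weak axis: I_min = h·b³/12 with b = 71.7 mm (the shorter side).
I_min = 138×71.7³/12 = 4.239×10^6 mm⁴
I = 4.239×10^6 mm⁴ = 4.239×10^-6 m⁴
Effective length L_e = K·L = 1 × 7.23 = 7.230 m
P_cr = π²EI / L_e² = π² × 112×10⁹ × 4.239×10^-6 / 7.230² = 8.964×10^4 N
Factor of safety n = P_cr / P = 89.639 / 69.0 = 1.30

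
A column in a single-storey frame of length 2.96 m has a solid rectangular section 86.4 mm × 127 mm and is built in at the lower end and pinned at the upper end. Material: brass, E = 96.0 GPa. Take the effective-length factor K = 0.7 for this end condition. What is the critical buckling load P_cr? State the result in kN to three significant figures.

Buckling occurs about the weak axis: I_min = h·b³/12 with b = 86.4 mm (the shorter side).
I_min = 127×86.4³/12 = 6.826×10^6 mm⁴
I = 6.826×10^6 mm⁴ = 6.826×10^-6 m⁴
Effective length L_e = K·L = 0.7 × 2.96 = 2.072 m
P_cr = π²EI / L_e² = π² × 96.0×10⁹ × 6.826×10^-6 / 2.072² = 1.506×10^6 N

P_cr ≈ 1510 kN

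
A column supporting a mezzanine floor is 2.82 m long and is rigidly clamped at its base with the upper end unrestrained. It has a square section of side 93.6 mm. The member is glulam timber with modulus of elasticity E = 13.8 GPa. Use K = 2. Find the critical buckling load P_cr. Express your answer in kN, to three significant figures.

P_cr ≈ 27.4 kN

I = a⁴/12 = 93.6⁴/12 = 6.396×10^6 mm⁴
I = 6.396×10^6 mm⁴ = 6.396×10^-6 m⁴
Effective length L_e = K·L = 2 × 2.82 = 5.640 m
P_cr = π²EI / L_e² = π² × 13.8×10⁹ × 6.396×10^-6 / 5.640² = 2.739×10^4 N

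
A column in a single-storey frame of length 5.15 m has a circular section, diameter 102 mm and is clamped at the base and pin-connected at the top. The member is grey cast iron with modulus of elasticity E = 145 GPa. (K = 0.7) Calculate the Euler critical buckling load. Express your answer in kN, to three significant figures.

P_cr ≈ 585 kN

I = πd⁴/64 = π×102⁴/64 = 5.313×10^6 mm⁴
I = 5.313×10^6 mm⁴ = 5.313×10^-6 m⁴
Effective length L_e = K·L = 0.7 × 5.15 = 3.605 m
P_cr = π²EI / L_e² = π² × 145×10⁹ × 5.313×10^-6 / 3.605² = 5.851×10^5 N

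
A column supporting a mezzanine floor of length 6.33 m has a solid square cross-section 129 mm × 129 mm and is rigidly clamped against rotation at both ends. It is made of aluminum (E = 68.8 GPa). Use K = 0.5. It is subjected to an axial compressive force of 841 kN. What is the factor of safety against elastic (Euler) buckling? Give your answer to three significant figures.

I = a⁴/12 = 129⁴/12 = 2.308×10^7 mm⁴
I = 2.308×10^7 mm⁴ = 2.308×10^-5 m⁴
Effective length L_e = K·L = 0.5 × 6.33 = 3.165 m
P_cr = π²EI / L_e² = π² × 68.8×10⁹ × 2.308×10^-5 / 3.165² = 1.564×10^6 N
Factor of safety n = P_cr / P = 1564.3 / 841 = 1.86

n ≈ 1.86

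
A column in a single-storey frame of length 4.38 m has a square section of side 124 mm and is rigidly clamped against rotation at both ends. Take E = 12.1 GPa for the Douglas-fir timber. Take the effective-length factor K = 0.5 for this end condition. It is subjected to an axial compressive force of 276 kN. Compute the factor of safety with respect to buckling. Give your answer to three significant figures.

n ≈ 1.78

I = a⁴/12 = 124⁴/12 = 1.970×10^7 mm⁴
I = 1.970×10^7 mm⁴ = 1.970×10^-5 m⁴
Effective length L_e = K·L = 0.5 × 4.38 = 2.190 m
P_cr = π²EI / L_e² = π² × 12.1×10⁹ × 1.970×10^-5 / 2.190² = 4.906×10^5 N
Factor of safety n = P_cr / P = 490.57 / 276 = 1.78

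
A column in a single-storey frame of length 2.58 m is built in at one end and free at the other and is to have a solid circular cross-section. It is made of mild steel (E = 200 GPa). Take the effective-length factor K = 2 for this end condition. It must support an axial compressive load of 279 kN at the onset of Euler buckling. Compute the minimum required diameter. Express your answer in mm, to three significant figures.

L_e = K·L = 2 × 2.58 = 5.160 m
Required I = P_cr·L_e²/(π²E) = 2.790×10^5 × 5.160² / (π² × 2.00×10^11) = 3.763×10^-6 m⁴
I_req = 3.763×10^6 mm⁴
Solid circle: I = πd⁴/64  ⇒  d = (64I/π)^(1/4) = (64×3.763×10^6/π)^(1/4) = 93.6 mm

d ≈ 93.6 mm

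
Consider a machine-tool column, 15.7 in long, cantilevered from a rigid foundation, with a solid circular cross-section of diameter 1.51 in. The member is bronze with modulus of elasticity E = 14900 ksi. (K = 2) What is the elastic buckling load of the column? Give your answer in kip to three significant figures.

P_cr ≈ 38.1 kip

I = πd⁴/64 = π×1.51⁴/64 = 0.2552 in⁴
Effective length L_e = K·L = 2 × 15.7 = 31.40 in
P_cr = π²EI / L_e² = π² × 14900×10³ × 0.2552 / 31.40² = 3.806×10^4 lb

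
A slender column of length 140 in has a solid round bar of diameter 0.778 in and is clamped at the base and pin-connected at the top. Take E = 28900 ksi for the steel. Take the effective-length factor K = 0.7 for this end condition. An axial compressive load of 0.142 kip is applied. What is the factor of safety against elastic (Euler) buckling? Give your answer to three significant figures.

n ≈ 3.76

I = πd⁴/64 = π×0.778⁴/64 = 1.798×10^-2 in⁴
Effective length L_e = K·L = 0.7 × 140 = 98.00 in
P_cr = π²EI / L_e² = π² × 28900×10³ × 1.798×10^-2 / 98.00² = 534.1 lb
Factor of safety n = P_cr / P = 0.53411 / 0.142 = 3.76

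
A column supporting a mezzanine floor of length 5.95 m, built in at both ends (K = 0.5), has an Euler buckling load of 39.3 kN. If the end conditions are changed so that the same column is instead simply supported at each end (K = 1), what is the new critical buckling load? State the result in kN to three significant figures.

P_cr ∝ 1/K², so P_cr,new = P_cr,old × (K_old/K_new)² = 39.3 × (0.5/1)²
= 39.3 × 0.2500 = 9.82 kN

P_cr ≈ 9.82 kN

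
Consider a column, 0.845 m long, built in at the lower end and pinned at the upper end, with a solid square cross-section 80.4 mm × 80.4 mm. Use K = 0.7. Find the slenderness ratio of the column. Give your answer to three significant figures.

λ ≈ 25.5

For a square r = a/√12 = 80.4/√12 = 23.21 mm
L_e = K·L = 0.7 × 0.845 m = 0.5915 m = 591.50 mm
λ = L_e / r_min = 591.50 / 23.21 = 25.5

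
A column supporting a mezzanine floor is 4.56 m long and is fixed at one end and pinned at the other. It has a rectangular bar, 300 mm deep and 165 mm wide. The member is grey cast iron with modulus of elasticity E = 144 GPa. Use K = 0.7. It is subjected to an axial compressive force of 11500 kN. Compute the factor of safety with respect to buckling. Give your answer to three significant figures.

n ≈ 1.36

Buckling occurs about the weak axis: I_min = h·b³/12 with b = 165 mm (the shorter side).
I_min = 300×165³/12 = 1.123×10^8 mm⁴
I = 1.123×10^8 mm⁴ = 1.123×10^-4 m⁴
Effective length L_e = K·L = 0.7 × 4.56 = 3.192 m
P_cr = π²EI / L_e² = π² × 144×10⁹ × 1.123×10^-4 / 3.192² = 1.566×10^7 N
Factor of safety n = P_cr / P = 15665 / 11500 = 1.36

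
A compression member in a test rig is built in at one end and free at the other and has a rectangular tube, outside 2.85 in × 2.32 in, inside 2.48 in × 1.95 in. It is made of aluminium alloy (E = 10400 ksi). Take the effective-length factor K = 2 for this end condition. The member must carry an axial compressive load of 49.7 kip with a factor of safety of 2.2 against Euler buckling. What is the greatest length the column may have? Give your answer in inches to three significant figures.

L_max ≈ 18.3 in

Weak-axis I_min = (h_o·b_o³ − h_i·b_i³)/12 with b_o = 2.32, b_i = 1.950 in (shorter outer/inner sides).
I_min = (2.85×2.32³ − 2.480×1.950³)/12 = 1.433 in⁴
Required critical load P_cr = n·P = 2.2 × 49.7 = 109.3 kip = 1.093×10^5 lb
From P_cr = π²EI/(K·L)²:  L = (1/K)·√(π²EI/P_cr) = (1/2)·√(π²×1.04×10^7×1.433/1.093×10^5)
L = 18.3 in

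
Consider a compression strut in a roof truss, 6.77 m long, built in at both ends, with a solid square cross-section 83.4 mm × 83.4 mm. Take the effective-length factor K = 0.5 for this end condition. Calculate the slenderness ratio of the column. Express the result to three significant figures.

I = a⁴/12 = 83.4⁴/12 = 4.032×10^6 mm⁴
A = 6.956×10^3 mm²;  r_min = √(I/A) = √(4.032×10^6/6.956×10^3) = 24.08 mm
L_e = K·L = 0.5 × 6.77 m = 3.385 m = 3385.0 mm
λ = L_e / r_min = 3385.0 / 24.08 = 141

λ ≈ 141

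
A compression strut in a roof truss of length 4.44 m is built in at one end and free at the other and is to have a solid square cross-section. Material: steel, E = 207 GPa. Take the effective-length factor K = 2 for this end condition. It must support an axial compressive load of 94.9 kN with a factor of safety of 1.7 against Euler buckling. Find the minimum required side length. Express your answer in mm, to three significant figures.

a ≈ 93.0 mm

Required P_cr = n·P = 1.7 × 94.9 = 161.3 kN
L_e = K·L = 2 × 4.44 = 8.880 m
Required I = P_cr·L_e²/(π²E) = 1.613×10^5 × 8.880² / (π² × 2.07×10^11) = 6.227×10^-6 m⁴
I_req = 6.227×10^6 mm⁴
Solid square: I = a⁴/12  ⇒  a = (12I)^(1/4) = (12×6.227×10^6)^(1/4) = 93.0 mm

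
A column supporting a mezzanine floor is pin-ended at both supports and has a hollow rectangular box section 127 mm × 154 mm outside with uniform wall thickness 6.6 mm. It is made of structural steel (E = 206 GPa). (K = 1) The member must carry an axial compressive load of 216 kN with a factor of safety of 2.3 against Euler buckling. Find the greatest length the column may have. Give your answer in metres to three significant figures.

Inner dimensions: h_i = 154 − 2×6.6 = 140.8 mm, b_i = 127 − 2×6.6 = 113.8 mm
Weak-axis I_min = (h_o·b_o³ − h_i·b_i³)/12 with b_o = 127, b_i = 113.8 mm (shorter outer/inner sides).
I_min = (154×127³ − 140.8×113.8³)/12 = 8.995×10^6 mm⁴
I = 8.995×10^-6 m⁴
Required critical load P_cr = n·P = 2.3 × 216 = 496.8 kN = 4.968×10^5 N
From P_cr = π²EI/(K·L)²:  L = (1/K)·√(π²EI/P_cr) = (1/1)·√(π²×2.06×10^11×8.995×10^-6/4.968×10^5)
L = 6.07 m

L_max ≈ 6.07 m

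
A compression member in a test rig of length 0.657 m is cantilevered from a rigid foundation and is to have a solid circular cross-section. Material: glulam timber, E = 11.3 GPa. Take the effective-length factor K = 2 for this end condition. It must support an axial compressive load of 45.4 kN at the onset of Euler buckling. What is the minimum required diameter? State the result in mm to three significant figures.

d ≈ 61.5 mm

L_e = K·L = 2 × 0.657 = 1.314 m
Required I = P_cr·L_e²/(π²E) = 4.540×10^4 × 1.314² / (π² × 1.13×10^10) = 7.029×10^-7 m⁴
I_req = 7.029×10^5 mm⁴
Solid circle: I = πd⁴/64  ⇒  d = (64I/π)^(1/4) = (64×7.029×10^5/π)^(1/4) = 61.5 mm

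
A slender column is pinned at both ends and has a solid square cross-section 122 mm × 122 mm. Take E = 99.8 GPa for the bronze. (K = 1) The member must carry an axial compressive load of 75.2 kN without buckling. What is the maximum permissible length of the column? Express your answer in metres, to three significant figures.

L_max ≈ 15.6 m

I = a⁴/12 = 122⁴/12 = 1.846×10^7 mm⁴
I = 1.846×10^-5 m⁴
At the buckling limit P_cr = P = 7.520×10^4 N
From P_cr = π²EI/(K·L)²:  L = (1/K)·√(π²EI/P_cr) = (1/1)·√(π²×9.98×10^10×1.846×10^-5/7.520×10^4)
L = 15.6 m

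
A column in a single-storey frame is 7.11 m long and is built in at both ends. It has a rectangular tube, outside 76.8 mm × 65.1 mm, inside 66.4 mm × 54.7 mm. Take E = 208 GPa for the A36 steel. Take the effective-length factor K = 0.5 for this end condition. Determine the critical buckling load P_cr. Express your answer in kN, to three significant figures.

Weak-axis I_min = (h_o·b_o³ − h_i·b_i³)/12 with b_o = 65.1, b_i = 54.70 mm (shorter outer/inner sides).
I_min = (76.8×65.1³ − 66.40×54.70³)/12 = 8.601×10^5 mm⁴
I = 8.601×10^5 mm⁴ = 8.601×10^-7 m⁴
Effective length L_e = K·L = 0.5 × 7.11 = 3.555 m
P_cr = π²EI / L_e² = π² × 208×10⁹ × 8.601×10^-7 / 3.555² = 1.397×10^5 N

P_cr ≈ 140 kN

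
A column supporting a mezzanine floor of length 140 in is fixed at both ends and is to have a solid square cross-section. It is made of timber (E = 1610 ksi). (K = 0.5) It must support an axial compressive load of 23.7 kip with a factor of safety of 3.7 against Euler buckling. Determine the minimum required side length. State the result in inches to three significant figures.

a ≈ 4.24 in

Required P_cr = n·P = 3.7 × 23.7 = 87.69 kip
L_e = K·L = 0.5 × 140 = 70.00 in
Required I = P_cr·L_e²/(π²E) = 8.769×10^4 × 70.00² / (π² × 1.61×10^6) = 27.04 in⁴
Solid square: I = a⁴/12  ⇒  a = (12I)^(1/4) = (12×27.04)^(1/4) = 4.24 in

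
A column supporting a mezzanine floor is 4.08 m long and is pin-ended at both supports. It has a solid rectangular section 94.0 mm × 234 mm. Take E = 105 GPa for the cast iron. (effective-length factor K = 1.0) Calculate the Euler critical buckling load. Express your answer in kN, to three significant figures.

P_cr ≈ 1010 kN

Buckling occurs about the weak axis: I_min = h·b³/12 with b = 94.0 mm (the shorter side).
I_min = 234×94.0³/12 = 1.620×10^7 mm⁴
I = 1.620×10^7 mm⁴ = 1.620×10^-5 m⁴
Effective length L_e = K·L = 1 × 4.08 = 4.080 m
P_cr = π²EI / L_e² = π² × 105×10⁹ × 1.620×10^-5 / 4.080² = 1.008×10^6 N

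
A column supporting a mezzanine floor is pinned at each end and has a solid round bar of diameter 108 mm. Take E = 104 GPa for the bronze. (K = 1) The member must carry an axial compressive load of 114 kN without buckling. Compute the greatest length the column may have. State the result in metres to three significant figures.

L_max ≈ 7.75 m

I = πd⁴/64 = π×108⁴/64 = 6.678×10^6 mm⁴
I = 6.678×10^-6 m⁴
At the buckling limit P_cr = P = 1.140×10^5 N
From P_cr = π²EI/(K·L)²:  L = (1/K)·√(π²EI/P_cr) = (1/1)·√(π²×1.04×10^11×6.678×10^-6/1.140×10^5)
L = 7.75 m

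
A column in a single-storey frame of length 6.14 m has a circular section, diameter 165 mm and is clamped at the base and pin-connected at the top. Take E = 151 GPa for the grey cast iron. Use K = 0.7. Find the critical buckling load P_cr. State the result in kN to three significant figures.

P_cr ≈ 2940 kN

I = πd⁴/64 = π×165⁴/64 = 3.638×10^7 mm⁴
I = 3.638×10^7 mm⁴ = 3.638×10^-5 m⁴
Effective length L_e = K·L = 0.7 × 6.14 = 4.298 m
P_cr = π²EI / L_e² = π² × 151×10⁹ × 3.638×10^-5 / 4.298² = 2.935×10^6 N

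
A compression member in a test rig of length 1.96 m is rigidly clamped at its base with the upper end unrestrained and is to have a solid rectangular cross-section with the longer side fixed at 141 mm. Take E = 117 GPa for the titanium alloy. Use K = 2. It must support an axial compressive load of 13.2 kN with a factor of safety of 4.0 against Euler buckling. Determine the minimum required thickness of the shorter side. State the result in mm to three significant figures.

Required P_cr = n·P = 4.0 × 13.2 = 52.80 kN
L_e = K·L = 2 × 1.96 = 3.920 m
Required I = P_cr·L_e²/(π²E) = 5.280×10^4 × 3.920² / (π² × 1.17×10^11) = 7.026×10^-7 m⁴
I_req = 7.026×10^5 mm⁴
Rectangle, weak axis: I_min = h·b³/12 with h = 141 mm fixed  ⇒  b = (12I/h)^(1/3) = 39.1 mm

b ≈ 39.1 mm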